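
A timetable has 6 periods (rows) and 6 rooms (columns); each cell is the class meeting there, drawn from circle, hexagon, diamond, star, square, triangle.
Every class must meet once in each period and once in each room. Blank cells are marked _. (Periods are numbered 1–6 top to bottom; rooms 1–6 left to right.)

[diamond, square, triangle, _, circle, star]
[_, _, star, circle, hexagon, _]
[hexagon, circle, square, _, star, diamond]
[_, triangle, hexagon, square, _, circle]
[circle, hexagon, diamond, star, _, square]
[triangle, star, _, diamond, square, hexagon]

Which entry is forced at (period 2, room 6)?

Period 2 already has {circle, hexagon, star} and room 6 already has {circle, hexagon, diamond, star, square}, so period 2, room 6 must be triangle.

triangle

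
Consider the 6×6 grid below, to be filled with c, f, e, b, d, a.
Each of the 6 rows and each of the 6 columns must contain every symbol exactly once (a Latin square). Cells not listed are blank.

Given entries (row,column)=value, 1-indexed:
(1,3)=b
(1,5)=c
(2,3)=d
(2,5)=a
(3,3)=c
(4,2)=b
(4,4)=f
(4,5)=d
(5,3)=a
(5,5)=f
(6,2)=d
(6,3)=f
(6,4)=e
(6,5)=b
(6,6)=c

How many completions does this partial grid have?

Row 1, column 1: eliminating its row and column leaves {f, e, d, a}.
Row 1, column 2: eliminating its row and column leaves {f, e, a}.
Row 1, column 4: eliminating its row and column leaves {d, a}.
Row 1, column 6: eliminating its row and column leaves {f, e, d, a}.
Row 2, column 1: eliminating its row and column leaves {c, f, e, b}.
Row 2, column 2: eliminating its row and column leaves {c, f, e}.
Row 2, column 4: eliminating its row and column leaves {c, b}.
Row 2, column 6: eliminating its row and column leaves {f, e, b}.
Row 3, column 1: eliminating its row and column leaves {f, e, b, d, a}.
Row 3, column 2: eliminating its row and column leaves {f, e, a}.
Row 3, column 4: eliminating its row and column leaves {b, d, a}.
Row 3, column 5: eliminating its row and column leaves {e}.
Row 3, column 6: eliminating its row and column leaves {f, e, b, d, a}.
Row 4, column 1: eliminating its row and column leaves {c, e, a}.
Row 4, column 3: eliminating its row and column leaves {e}.
Row 4, column 6: eliminating its row and column leaves {e, a}.
Row 5, column 1: eliminating its row and column leaves {c, e, b, d}.
Row 5, column 2: eliminating its row and column leaves {c, e}.
Row 5, column 4: eliminating its row and column leaves {c, b, d}.
Row 5, column 6: eliminating its row and column leaves {e, b, d}.
Row 6, column 1: eliminating its row and column leaves {a}.
Enumerating the assignments across these blanks that avoid any row or column repeat gives 20 completions.

20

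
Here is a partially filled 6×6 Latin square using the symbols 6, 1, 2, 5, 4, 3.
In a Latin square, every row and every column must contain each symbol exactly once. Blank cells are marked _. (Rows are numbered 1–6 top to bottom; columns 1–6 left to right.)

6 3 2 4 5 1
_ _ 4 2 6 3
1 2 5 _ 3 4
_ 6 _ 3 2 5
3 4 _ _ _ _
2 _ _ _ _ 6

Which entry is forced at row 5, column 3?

6

Row 2, column 1: row 2 has {6, 2, 4, 3} and column 1 has {6, 1, 2, 3}, leaving only 5.
Row 2, column 2: row 2 has {6, 2, 5, 4, 3} and column 2 has {6, 2, 4, 3}, leaving only 1.
Row 3, column 4: row 3 has {1, 2, 5, 4, 3} and column 4 has {2, 4, 3}, leaving only 6.
Row 4, column 1: row 4 has {6, 2, 5, 3} and column 1 has {6, 1, 2, 5, 3}, leaving only 4.
Row 4, column 3: row 4 has {6, 2, 5, 4, 3} and column 3 has {2, 5, 4}, leaving only 1.
Row 5 already has {4, 3} and column 3 already has {1, 2, 5, 4}, so row 5, column 3 must be 6.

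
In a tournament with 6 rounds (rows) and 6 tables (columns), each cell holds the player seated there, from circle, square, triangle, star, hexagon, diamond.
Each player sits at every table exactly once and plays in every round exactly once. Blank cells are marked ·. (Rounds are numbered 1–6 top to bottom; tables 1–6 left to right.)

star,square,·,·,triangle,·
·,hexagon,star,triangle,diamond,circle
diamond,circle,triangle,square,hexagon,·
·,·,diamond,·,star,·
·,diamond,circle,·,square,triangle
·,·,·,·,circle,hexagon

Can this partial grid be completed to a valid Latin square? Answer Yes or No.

No round or table among the givens repeats a symbol, and propagating forced cells runs into no contradiction.
One valid completion exists (for instance, star square hexagon circle triangle diamond / square hexagon star triangle diamond circle / diamond circle triangle square hexagon star / circle triangle diamond hexagon star square / hexagon diamond circle star square triangle / triangle star square diamond circle hexagon).

Yes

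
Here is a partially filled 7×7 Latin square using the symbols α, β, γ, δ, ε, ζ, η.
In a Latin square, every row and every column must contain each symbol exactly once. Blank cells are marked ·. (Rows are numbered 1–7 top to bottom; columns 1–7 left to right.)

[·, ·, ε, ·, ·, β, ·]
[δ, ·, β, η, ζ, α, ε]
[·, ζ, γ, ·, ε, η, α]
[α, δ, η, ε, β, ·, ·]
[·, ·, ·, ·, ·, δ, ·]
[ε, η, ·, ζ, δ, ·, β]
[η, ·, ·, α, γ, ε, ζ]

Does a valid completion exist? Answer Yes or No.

Yes

No row or column among the givens repeats a symbol, and propagating forced cells runs into no contradiction.
One valid completion exists (for instance, ζ α ε γ η β δ / δ γ β η ζ α ε / β ζ γ δ ε η α / α δ η ε β ζ γ / γ ε ζ β α δ η / ε η α ζ δ γ β / η β δ α γ ε ζ).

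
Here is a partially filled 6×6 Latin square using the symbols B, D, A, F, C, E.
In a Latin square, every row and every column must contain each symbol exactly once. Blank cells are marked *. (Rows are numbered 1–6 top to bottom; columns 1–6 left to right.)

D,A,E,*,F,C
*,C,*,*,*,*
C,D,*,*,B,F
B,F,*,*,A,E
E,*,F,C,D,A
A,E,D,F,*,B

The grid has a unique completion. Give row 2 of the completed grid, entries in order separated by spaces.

Row 2, column 1: row 2 has {C} and column 1 has {B, D, A, C, E}, leaving only F.
Row 2, column 5: row 2 has {F, C} and column 5 has {B, D, A, F}, leaving only E.
Row 2, column 6: row 2 has {F, C, E} and column 6 has {B, A, F, C, E}, leaving only D.
Row 1, column 4: row 1 has {D, A, F, C, E} and column 4 has {F, C}, leaving only B.
Row 2, column 4: row 2 has {D, F, C, E} and column 4 has {B, F, C}, leaving only A.
Row 2, column 3: row 2 has {D, A, F, C, E} and column 3 has {D, F, E}, leaving only B.
So row 2 reads: F C B A E D.

F C B A E D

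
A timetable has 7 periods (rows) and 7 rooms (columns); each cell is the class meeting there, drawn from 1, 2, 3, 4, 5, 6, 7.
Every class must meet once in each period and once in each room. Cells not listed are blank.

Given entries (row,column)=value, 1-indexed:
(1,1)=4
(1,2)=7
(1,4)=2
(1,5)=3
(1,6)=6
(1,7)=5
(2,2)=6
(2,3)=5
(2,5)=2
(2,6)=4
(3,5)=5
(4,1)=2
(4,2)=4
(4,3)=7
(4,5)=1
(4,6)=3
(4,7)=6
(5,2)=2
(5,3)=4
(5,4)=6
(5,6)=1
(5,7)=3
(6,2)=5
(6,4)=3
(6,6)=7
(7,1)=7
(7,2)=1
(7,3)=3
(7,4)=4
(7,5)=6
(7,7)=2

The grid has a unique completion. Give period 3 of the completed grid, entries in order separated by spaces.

Period 3, room 2: period 3 has {5} and room 2 has {1, 2, 4, 5, 6, 7}, leaving only 3.
Period 3, room 6: period 3 has {3, 5} and room 6 has {1, 3, 4, 6, 7}, leaving only 2.
Period 1, room 3: period 1 has {2, 3, 4, 5, 6, 7} and room 3 has {3, 4, 5, 7}, leaving only 1.
Period 3, room 3: period 3 has {2, 3, 5} and room 3 has {1, 3, 4, 5, 7}, leaving only 6.
Period 3, room 1: period 3 has {2, 3, 5, 6} and room 1 has {2, 4, 7}, leaving only 1.
Period 3, room 4: period 3 has {1, 2, 3, 5, 6} and room 4 has {2, 3, 4, 6}, leaving only 7.
Period 3, room 7: period 3 has {1, 2, 3, 5, 6, 7} and room 7 has {2, 3, 5, 6}, leaving only 4.
So period 3 reads: 1 3 6 7 5 2 4.

1 3 6 7 5 2 4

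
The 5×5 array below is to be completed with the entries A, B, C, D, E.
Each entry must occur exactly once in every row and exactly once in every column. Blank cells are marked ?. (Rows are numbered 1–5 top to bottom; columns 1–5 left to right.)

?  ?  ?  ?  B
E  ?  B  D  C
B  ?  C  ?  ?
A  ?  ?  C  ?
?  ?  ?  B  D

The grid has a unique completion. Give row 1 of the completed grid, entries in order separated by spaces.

D C E A B

Row 2, column 2: row 2 has {B, C, D, E} and column 2 has {}, leaving only A.
Row 4, column 5: row 4 has {A, C} and column 5 has {B, C, D}, leaving only E.
Row 3, column 5: row 3 has {B, C} and column 5 has {B, C, D, E}, leaving only A.
Row 3, column 4: row 3 has {A, B, C} and column 4 has {B, C, D}, leaving only E.
Row 1, column 4: row 1 has {B} and column 4 has {B, C, D, E}, leaving only A.
Row 3, column 2: row 3 has {A, B, C, E} and column 2 has {A}, leaving only D.
Row 4, column 2: row 4 has {A, C, E} and column 2 has {A, D}, leaving only B.
Row 4, column 3: row 4 has {A, B, C, E} and column 3 has {B, C}, leaving only D.
Row 1, column 3: row 1 has {A, B} and column 3 has {B, C, D}, leaving only E.
Row 1, column 2: row 1 has {A, B, E} and column 2 has {A, B, D}, leaving only C.
Row 1, column 1: row 1 has {A, B, C, E} and column 1 has {A, B, E}, leaving only D.
So row 1 reads: D C E A B.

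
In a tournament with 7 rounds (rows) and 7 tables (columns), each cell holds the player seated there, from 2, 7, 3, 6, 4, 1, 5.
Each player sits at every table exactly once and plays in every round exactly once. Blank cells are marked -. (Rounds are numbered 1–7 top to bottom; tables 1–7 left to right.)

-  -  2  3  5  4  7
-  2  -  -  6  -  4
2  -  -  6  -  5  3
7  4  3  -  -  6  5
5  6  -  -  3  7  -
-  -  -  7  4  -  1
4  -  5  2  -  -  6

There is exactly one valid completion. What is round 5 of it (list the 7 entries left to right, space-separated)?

Round 5, table 7: round 5 has {7, 3, 6, 5} and table 7 has {7, 3, 6, 4, 1, 5}, leaving only 2.
Round 1, table 2: round 1 has {2, 7, 3, 4, 5} and table 2 has {2, 6, 4}, leaving only 1.
Round 1, table 1: round 1 has {2, 7, 3, 4, 1, 5} and table 1 has {2, 7, 4, 5}, leaving only 6.
Round 3, table 2: round 3 has {2, 3, 6, 5} and table 2 has {2, 6, 4, 1}, leaving only 7.
Round 3, table 5: round 3 has {2, 7, 3, 6, 5} and table 5 has {3, 6, 4, 5}, leaving only 1.
Round 3, table 3: round 3 has {2, 7, 3, 6, 1, 5} and table 3 has {2, 3, 5}, leaving only 4.
Round 5, table 3: round 5 has {2, 7, 3, 6, 5} and table 3 has {2, 3, 4, 5}, leaving only 1.
Round 5, table 4: round 5 has {2, 7, 3, 6, 1, 5} and table 4 has {2, 7, 3, 6}, leaving only 4.
So round 5 reads: 5 6 1 4 3 7 2.

5 6 1 4 3 7 2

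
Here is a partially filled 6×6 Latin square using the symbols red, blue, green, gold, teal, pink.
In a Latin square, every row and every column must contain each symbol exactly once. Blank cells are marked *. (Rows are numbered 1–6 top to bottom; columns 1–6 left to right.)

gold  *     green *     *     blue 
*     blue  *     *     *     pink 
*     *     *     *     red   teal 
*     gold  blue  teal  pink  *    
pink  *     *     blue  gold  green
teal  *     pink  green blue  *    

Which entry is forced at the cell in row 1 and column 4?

Row 1, column 5: row 1 has {blue, green, gold} and column 5 has {red, blue, gold, pink}, leaving only teal.
Row 2, column 5: row 2 has {blue, pink} and column 5 has {red, blue, gold, teal, pink}, leaving only green.
Row 2, column 1: row 2 has {blue, green, pink} and column 1 has {gold, teal, pink}, leaving only red.
Row 2, column 4: row 2 has {red, blue, green, pink} and column 4 has {blue, green, teal}, leaving only gold.
Row 2, column 3: row 2 has {red, blue, green, gold, pink} and column 3 has {blue, green, pink}, leaving only teal.
Row 3, column 3: row 3 has {red, teal} and column 3 has {blue, green, teal, pink}, leaving only gold.
Row 3, column 4: row 3 has {red, gold, teal} and column 4 has {blue, green, gold, teal}, leaving only pink.
Row 1 already has {blue, green, gold, teal} and column 4 already has {blue, green, gold, teal, pink}, so row 1, column 4 must be red.

red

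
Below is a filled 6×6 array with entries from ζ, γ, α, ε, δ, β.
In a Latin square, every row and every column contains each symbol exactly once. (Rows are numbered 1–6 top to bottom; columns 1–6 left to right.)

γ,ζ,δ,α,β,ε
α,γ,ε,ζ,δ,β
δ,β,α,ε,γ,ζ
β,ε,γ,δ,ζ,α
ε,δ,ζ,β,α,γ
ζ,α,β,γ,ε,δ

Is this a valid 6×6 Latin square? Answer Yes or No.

Each row is a permutation of the 6 symbols, and so is each column.

Yes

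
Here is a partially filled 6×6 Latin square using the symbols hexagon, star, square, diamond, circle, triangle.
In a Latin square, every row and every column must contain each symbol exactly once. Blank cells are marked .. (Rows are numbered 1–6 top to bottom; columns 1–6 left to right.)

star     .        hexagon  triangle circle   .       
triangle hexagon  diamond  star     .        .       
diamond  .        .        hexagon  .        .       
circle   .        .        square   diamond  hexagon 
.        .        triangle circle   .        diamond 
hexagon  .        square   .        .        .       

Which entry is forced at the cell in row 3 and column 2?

Row 1, column 6: row 1 has {hexagon, star, circle, triangle} and column 6 has {hexagon, diamond}, leaving only square.
Row 1, column 2: row 1 has {hexagon, star, square, circle, triangle} and column 2 has {hexagon}, leaving only diamond.
Row 2, column 5: row 2 has {hexagon, star, diamond, triangle} and column 5 has {diamond, circle}, leaving only square.
Row 2, column 6: row 2 has {hexagon, star, square, diamond, triangle} and column 6 has {hexagon, square, diamond}, leaving only circle.
Row 4, column 3: row 4 has {hexagon, square, diamond, circle} and column 3 has {hexagon, square, diamond, triangle}, leaving only star.
Row 3, column 3: row 3 has {hexagon, diamond} and column 3 has {hexagon, star, square, diamond, triangle}, leaving only circle.
Row 4, column 2: row 4 has {hexagon, star, square, diamond, circle} and column 2 has {hexagon, diamond}, leaving only triangle.
Row 5, column 1: row 5 has {diamond, circle, triangle} and column 1 has {hexagon, star, diamond, circle, triangle}, leaving only square.
Row 5, column 2: row 5 has {square, diamond, circle, triangle} and column 2 has {hexagon, diamond, triangle}, leaving only star.
Row 3 already has {hexagon, diamond, circle} and column 2 already has {hexagon, star, diamond, triangle}, so row 3, column 2 must be square.

square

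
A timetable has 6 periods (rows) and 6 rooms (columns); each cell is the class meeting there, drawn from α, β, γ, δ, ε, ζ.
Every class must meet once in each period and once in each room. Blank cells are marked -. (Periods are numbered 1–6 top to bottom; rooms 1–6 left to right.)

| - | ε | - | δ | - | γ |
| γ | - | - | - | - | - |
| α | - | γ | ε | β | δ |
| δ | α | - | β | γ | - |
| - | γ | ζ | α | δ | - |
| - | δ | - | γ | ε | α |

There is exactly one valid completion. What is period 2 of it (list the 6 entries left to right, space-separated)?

Period 2, room 4: period 2 has {γ} and room 4 has {α, β, γ, δ, ε}, leaving only ζ.
Period 2, room 2: period 2 has {γ, ζ} and room 2 has {α, γ, δ, ε}, leaving only β.
Period 2, room 5: period 2 has {β, γ, ζ} and room 5 has {β, γ, δ, ε}, leaving only α.
Period 2, room 6: period 2 has {α, β, γ, ζ} and room 6 has {α, γ, δ}, leaving only ε.
Period 2, room 3: period 2 has {α, β, γ, ε, ζ} and room 3 has {γ, ζ}, leaving only δ.
So period 2 reads: γ β δ ζ α ε.

γ β δ ζ α ε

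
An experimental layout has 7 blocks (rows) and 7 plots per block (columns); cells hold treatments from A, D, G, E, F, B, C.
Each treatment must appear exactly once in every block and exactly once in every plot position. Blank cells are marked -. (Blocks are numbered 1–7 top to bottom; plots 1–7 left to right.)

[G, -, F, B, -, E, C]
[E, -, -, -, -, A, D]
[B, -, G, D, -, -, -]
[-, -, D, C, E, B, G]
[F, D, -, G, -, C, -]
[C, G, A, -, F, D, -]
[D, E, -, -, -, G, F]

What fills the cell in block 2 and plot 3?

Block 1, plot 2: block 1 has {G, E, F, B, C} and plot 2 has {D, G, E}, leaving only A.
Block 1, plot 5: block 1 has {A, G, E, F, B, C} and plot 5 has {E, F}, leaving only D.
Block 2, plot 4: block 2 has {A, D, E} and plot 4 has {D, G, B, C}, leaving only F.
Block 3, plot 6: block 3 has {D, G, B} and plot 6 has {A, D, G, E, B, C}, leaving only F.
Block 3, plot 2: block 3 has {D, G, F, B} and plot 2 has {A, D, G, E}, leaving only C.
Block 2, plot 2: block 2 has {A, D, E, F} and plot 2 has {A, D, G, E, C}, leaving only B.
Block 2 already has {A, D, E, F, B} and plot 3 already has {A, D, G, F}, so block 2, plot 3 must be C.

C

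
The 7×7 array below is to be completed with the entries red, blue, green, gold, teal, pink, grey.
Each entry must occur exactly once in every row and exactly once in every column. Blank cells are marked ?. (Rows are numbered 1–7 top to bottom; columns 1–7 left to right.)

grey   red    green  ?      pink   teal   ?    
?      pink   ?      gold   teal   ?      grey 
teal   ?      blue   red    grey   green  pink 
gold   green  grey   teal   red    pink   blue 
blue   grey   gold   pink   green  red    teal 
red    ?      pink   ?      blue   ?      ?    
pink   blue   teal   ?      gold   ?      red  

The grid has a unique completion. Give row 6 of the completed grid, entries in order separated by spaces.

Row 1, column 4: row 1 has {red, green, teal, pink, grey} and column 4 has {red, gold, teal, pink}, leaving only blue.
Row 1, column 7: row 1 has {red, blue, green, teal, pink, grey} and column 7 has {red, blue, teal, pink, grey}, leaving only gold.
Row 6, column 7: row 6 has {red, blue, pink} and column 7 has {red, blue, gold, teal, pink, grey}, leaving only green.
Row 6, column 4: row 6 has {red, blue, green, pink} and column 4 has {red, blue, gold, teal, pink}, leaving only grey.
Row 6, column 6: row 6 has {red, blue, green, pink, grey} and column 6 has {red, green, teal, pink}, leaving only gold.
Row 6, column 2: row 6 has {red, blue, green, gold, pink, grey} and column 2 has {red, blue, green, pink, grey}, leaving only teal.
So row 6 reads: red teal pink grey blue gold green.

red teal pink grey blue gold green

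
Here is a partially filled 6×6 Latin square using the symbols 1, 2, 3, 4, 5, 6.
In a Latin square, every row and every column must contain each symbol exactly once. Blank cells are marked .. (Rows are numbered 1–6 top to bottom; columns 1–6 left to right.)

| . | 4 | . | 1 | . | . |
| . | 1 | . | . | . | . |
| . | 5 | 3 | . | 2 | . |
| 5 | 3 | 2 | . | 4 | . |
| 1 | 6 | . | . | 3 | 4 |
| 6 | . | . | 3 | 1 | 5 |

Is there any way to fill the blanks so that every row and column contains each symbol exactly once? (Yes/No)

Row 3, column 1: row 3 has {2, 3, 5} and column 1 has {1, 5, 6}, so it must be 4.
Row 3, column 4: row 3 has {2, 3, 4, 5} and column 4 has {1, 3}, so it must be 6.
Now row 4, column 4: row 4 together with column 4 already contain {1, 2, 3, 4, 5, 6} — every symbol — so nothing can go there. The grid has no valid completion.

No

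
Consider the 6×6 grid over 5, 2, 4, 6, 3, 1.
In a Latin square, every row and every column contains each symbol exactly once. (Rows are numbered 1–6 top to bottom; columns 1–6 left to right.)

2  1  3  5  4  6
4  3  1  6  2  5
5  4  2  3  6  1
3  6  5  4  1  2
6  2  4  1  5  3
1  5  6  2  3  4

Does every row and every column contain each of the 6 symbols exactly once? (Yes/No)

Yes

Each row is a permutation of the 6 symbols, and so is each column.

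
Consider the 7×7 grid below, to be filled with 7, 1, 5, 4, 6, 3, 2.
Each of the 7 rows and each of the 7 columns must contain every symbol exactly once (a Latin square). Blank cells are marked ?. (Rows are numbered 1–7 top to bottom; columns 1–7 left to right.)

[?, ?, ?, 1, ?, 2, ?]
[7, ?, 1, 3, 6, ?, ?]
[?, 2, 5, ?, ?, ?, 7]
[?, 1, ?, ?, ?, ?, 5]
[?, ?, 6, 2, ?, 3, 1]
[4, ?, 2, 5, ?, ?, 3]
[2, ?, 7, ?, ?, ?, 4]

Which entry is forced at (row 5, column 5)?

Row 1, column 7: row 1 has {1, 2} and column 7 has {7, 1, 5, 4, 3}, leaving only 6.
Row 2, column 7: row 2 has {7, 1, 6, 3} and column 7 has {7, 1, 5, 4, 6, 3}, leaving only 2.
Row 5, column 1: row 5 has {1, 6, 3, 2} and column 1 has {7, 4, 2}, leaving only 5.
Row 1, column 1: row 1 has {1, 6, 2} and column 1 has {7, 5, 4, 2}, leaving only 3.
Row 1, column 3: row 1 has {1, 6, 3, 2} and column 3 has {7, 1, 5, 6, 2}, leaving only 4.
Row 4, column 1: row 4 has {1, 5} and column 1 has {7, 5, 4, 3, 2}, leaving only 6.
Row 3, column 1: row 3 has {7, 5, 2} and column 1 has {7, 5, 4, 6, 3, 2}, leaving only 1.
Row 4, column 3: row 4 has {1, 5, 6} and column 3 has {7, 1, 5, 4, 6, 2}, leaving only 3.
Row 7, column 4: row 7 has {7, 4, 2} and column 4 has {1, 5, 3, 2}, leaving only 6.
Row 3, column 4: row 3 has {7, 1, 5, 2} and column 4 has {1, 5, 6, 3, 2}, leaving only 4.
Row 3, column 5: row 3 has {7, 1, 5, 4, 2} and column 5 has {6}, leaving only 3.
Row 3, column 6: row 3 has {7, 1, 5, 4, 3, 2} and column 6 has {3, 2}, leaving only 6.
Row 4, column 4: row 4 has {1, 5, 6, 3} and column 4 has {1, 5, 4, 6, 3, 2}, leaving only 7.
Row 4, column 6: row 4 has {7, 1, 5, 6, 3} and column 6 has {6, 3, 2}, leaving only 4.
Row 2, column 6: row 2 has {7, 1, 6, 3, 2} and column 6 has {4, 6, 3, 2}, leaving only 5.
Row 2, column 2: row 2 has {7, 1, 5, 6, 3, 2} and column 2 has {1, 2}, leaving only 4.
Row 4, column 5: row 4 has {7, 1, 5, 4, 6, 3} and column 5 has {6, 3}, leaving only 2.
Row 5, column 2: row 5 has {1, 5, 6, 3, 2} and column 2 has {1, 4, 2}, leaving only 7.
Row 5 already has {7, 1, 5, 6, 3, 2} and column 5 already has {6, 3, 2}, so row 5, column 5 must be 4.

4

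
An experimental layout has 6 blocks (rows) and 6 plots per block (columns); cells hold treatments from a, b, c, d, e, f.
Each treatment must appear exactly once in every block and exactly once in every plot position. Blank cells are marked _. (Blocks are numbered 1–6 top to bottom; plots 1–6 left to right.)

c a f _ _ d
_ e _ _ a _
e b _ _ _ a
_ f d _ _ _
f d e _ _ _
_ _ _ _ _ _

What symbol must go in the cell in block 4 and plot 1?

Block 3, plot 3: block 3 has {a, b, e} and plot 3 has {d, e, f}, leaving only c.
Block 2, plot 3: block 2 has {a, e} and plot 3 has {c, d, e, f}, leaving only b.
Block 2, plot 1: block 2 has {a, b, e} and plot 1 has {c, e, f}, leaving only d.
Block 6, plot 2: block 6 has {} and plot 2 has {a, b, d, e, f}, leaving only c.
Block 6, plot 3: block 6 has {c} and plot 3 has {b, c, d, e, f}, leaving only a.
Block 6, plot 1: block 6 has {a, c} and plot 1 has {c, d, e, f}, leaving only b.
Block 4 already has {d, f} and plot 1 already has {b, c, d, e, f}, so block 4, plot 1 must be a.

a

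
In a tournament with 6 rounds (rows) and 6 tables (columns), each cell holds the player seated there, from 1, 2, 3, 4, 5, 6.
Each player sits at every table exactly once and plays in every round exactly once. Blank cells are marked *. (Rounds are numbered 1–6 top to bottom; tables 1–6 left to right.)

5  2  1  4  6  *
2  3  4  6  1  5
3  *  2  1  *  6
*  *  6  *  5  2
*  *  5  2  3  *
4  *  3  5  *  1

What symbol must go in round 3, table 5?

4

Round 3 already has {1, 2, 3, 6} and table 5 already has {1, 3, 5, 6}, so round 3, table 5 must be 4.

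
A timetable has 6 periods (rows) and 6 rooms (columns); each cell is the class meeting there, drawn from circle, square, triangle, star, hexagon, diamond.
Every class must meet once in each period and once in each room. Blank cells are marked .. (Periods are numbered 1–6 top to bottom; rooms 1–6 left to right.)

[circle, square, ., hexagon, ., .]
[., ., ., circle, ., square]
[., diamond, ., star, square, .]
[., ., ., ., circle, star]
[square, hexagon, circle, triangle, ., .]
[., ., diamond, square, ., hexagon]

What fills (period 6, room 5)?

Period 4, room 2: period 4 has {circle, star} and room 2 has {square, hexagon, diamond}, leaving only triangle.
Period 2, room 2: period 2 has {circle, square} and room 2 has {square, triangle, hexagon, diamond}, leaving only star.
Period 4, room 4: period 4 has {circle, triangle, star} and room 4 has {circle, square, triangle, star, hexagon}, leaving only diamond.
Period 4, room 1: period 4 has {circle, triangle, star, diamond} and room 1 has {circle, square}, leaving only hexagon.
Period 3, room 1: period 3 has {square, star, diamond} and room 1 has {circle, square, hexagon}, leaving only triangle.
Period 2, room 1: period 2 has {circle, square, star} and room 1 has {circle, square, triangle, hexagon}, leaving only diamond.
Period 3, room 3: period 3 has {square, triangle, star, diamond} and room 3 has {circle, diamond}, leaving only hexagon.
Period 2, room 3: period 2 has {circle, square, star, diamond} and room 3 has {circle, hexagon, diamond}, leaving only triangle.
Period 1, room 3: period 1 has {circle, square, hexagon} and room 3 has {circle, triangle, hexagon, diamond}, leaving only star.
Period 2, room 5: period 2 has {circle, square, triangle, star, diamond} and room 5 has {circle, square}, leaving only hexagon.
Period 3, room 6: period 3 has {square, triangle, star, hexagon, diamond} and room 6 has {square, star, hexagon}, leaving only circle.
Period 4, room 3: period 4 has {circle, triangle, star, hexagon, diamond} and room 3 has {circle, triangle, star, hexagon, diamond}, leaving only square.
Period 5, room 6: period 5 has {circle, square, triangle, hexagon} and room 6 has {circle, square, star, hexagon}, leaving only diamond.
Period 1, room 6: period 1 has {circle, square, star, hexagon} and room 6 has {circle, square, star, hexagon, diamond}, leaving only triangle.
Period 1, room 5: period 1 has {circle, square, triangle, star, hexagon} and room 5 has {circle, square, hexagon}, leaving only diamond.
Period 5, room 5: period 5 has {circle, square, triangle, hexagon, diamond} and room 5 has {circle, square, hexagon, diamond}, leaving only star.
Period 6 already has {square, hexagon, diamond} and room 5 already has {circle, square, star, hexagon, diamond}, so period 6, room 5 must be triangle.

triangle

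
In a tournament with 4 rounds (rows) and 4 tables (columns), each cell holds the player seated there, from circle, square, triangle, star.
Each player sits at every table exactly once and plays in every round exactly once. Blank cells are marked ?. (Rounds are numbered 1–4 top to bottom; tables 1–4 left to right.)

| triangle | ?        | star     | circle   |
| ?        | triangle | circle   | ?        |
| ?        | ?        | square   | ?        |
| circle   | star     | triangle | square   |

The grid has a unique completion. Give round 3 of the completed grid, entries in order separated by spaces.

star circle square triangle

Round 3, table 1: round 3 has {square} and table 1 has {circle, triangle}, leaving only star.
Round 3, table 2: round 3 has {square, star} and table 2 has {triangle, star}, leaving only circle.
Round 3, table 4: round 3 has {circle, square, star} and table 4 has {circle, square}, leaving only triangle.
So round 3 reads: star circle square triangle.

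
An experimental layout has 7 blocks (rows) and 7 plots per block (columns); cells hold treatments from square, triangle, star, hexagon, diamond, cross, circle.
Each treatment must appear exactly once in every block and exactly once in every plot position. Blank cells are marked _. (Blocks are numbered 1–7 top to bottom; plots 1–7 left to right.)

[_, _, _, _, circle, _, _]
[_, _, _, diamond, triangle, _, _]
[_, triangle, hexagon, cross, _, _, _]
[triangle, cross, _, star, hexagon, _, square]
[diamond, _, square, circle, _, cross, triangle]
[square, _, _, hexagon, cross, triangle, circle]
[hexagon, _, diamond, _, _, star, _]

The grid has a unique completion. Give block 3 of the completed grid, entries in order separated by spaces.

Block 4, plot 3: block 4 has {square, triangle, star, hexagon, cross} and plot 3 has {square, hexagon, diamond}, leaving only circle.
Block 4, plot 6: block 4 has {square, triangle, star, hexagon, cross, circle} and plot 6 has {triangle, star, cross}, leaving only diamond.
Block 5, plot 5: block 5 has {square, triangle, diamond, cross, circle} and plot 5 has {triangle, hexagon, cross, circle}, leaving only star.
Block 5, plot 2: block 5 has {square, triangle, star, diamond, cross, circle} and plot 2 has {triangle, cross}, leaving only hexagon.
Block 6, plot 3: block 6 has {square, triangle, hexagon, cross, circle} and plot 3 has {square, hexagon, diamond, circle}, leaving only star.
Block 2, plot 3: block 2 has {triangle, diamond} and plot 3 has {square, star, hexagon, diamond, circle}, leaving only cross.
Block 1, plot 3: block 1 has {circle} and plot 3 has {square, star, hexagon, diamond, cross, circle}, leaving only triangle.
Block 1, plot 4: block 1 has {triangle, circle} and plot 4 has {star, hexagon, diamond, cross, circle}, leaving only square.
Block 1, plot 6: block 1 has {square, triangle, circle} and plot 6 has {triangle, star, diamond, cross}, leaving only hexagon.
Block 6, plot 2: block 6 has {square, triangle, star, hexagon, cross, circle} and plot 2 has {triangle, hexagon, cross}, leaving only diamond.
Block 1, plot 2: block 1 has {square, triangle, hexagon, circle} and plot 2 has {triangle, hexagon, diamond, cross}, leaving only star.
Block 1, plot 1: block 1 has {square, triangle, star, hexagon, circle} and plot 1 has {square, triangle, hexagon, diamond}, leaving only cross.
Block 1, plot 7: block 1 has {square, triangle, star, hexagon, cross, circle} and plot 7 has {square, triangle, circle}, leaving only diamond.
Block 3, plot 7: block 3 has {triangle, hexagon, cross} and plot 7 has {square, triangle, diamond, circle}, leaving only star.
Block 3, plot 1: block 3 has {triangle, star, hexagon, cross} and plot 1 has {square, triangle, hexagon, diamond, cross}, leaving only circle.
Block 3, plot 6: block 3 has {triangle, star, hexagon, cross, circle} and plot 6 has {triangle, star, hexagon, diamond, cross}, leaving only square.
Block 3, plot 5: block 3 has {square, triangle, star, hexagon, cross, circle} and plot 5 has {triangle, star, hexagon, cross, circle}, leaving only diamond.
So block 3 reads: circle triangle hexagon cross diamond square star.

circle triangle hexagon cross diamond square star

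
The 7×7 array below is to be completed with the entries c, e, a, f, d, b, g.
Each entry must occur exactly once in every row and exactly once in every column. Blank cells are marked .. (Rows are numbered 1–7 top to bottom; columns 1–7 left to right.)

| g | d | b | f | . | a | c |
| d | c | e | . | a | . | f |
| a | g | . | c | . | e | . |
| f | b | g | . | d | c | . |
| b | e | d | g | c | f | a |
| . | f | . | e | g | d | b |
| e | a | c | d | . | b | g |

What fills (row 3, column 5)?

Row 1, column 5: row 1 has {c, a, f, d, b, g} and column 5 has {c, a, d, g}, leaving only e.
Row 2, column 4: row 2 has {c, e, a, f, d} and column 4 has {c, e, f, d, g}, leaving only b.
Row 2, column 6: row 2 has {c, e, a, f, d, b} and column 6 has {c, e, a, f, d, b}, leaving only g.
Row 3, column 3: row 3 has {c, e, a, g} and column 3 has {c, e, d, b, g}, leaving only f.
Row 3 already has {c, e, a, f, g} and column 5 already has {c, e, a, d, g}, so row 3, column 5 must be b.

b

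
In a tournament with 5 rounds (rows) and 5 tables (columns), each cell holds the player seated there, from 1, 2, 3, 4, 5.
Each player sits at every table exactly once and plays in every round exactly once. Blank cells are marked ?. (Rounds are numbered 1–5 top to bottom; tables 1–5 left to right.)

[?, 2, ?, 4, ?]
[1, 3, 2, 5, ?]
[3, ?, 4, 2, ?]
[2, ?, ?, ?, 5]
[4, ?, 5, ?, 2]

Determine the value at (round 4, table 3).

Round 1, table 1: round 1 has {2, 4} and table 1 has {1, 2, 3, 4}, leaving only 5.
Round 2, table 5: round 2 has {1, 2, 3, 5} and table 5 has {2, 5}, leaving only 4.
Round 3, table 5: round 3 has {2, 3, 4} and table 5 has {2, 4, 5}, leaving only 1.
Round 1, table 5: round 1 has {2, 4, 5} and table 5 has {1, 2, 4, 5}, leaving only 3.
Round 1, table 3: round 1 has {2, 3, 4, 5} and table 3 has {2, 4, 5}, leaving only 1.
Round 4 already has {2, 5} and table 3 already has {1, 2, 4, 5}, so round 4, table 3 must be 3.

3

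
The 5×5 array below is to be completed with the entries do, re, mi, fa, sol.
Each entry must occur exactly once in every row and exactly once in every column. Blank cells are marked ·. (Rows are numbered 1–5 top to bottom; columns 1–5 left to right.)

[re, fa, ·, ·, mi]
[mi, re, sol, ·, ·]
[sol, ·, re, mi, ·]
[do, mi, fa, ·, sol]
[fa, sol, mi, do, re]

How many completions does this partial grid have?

Row 1, column 3: eliminating its row and column leaves {do}.
Row 1, column 4: eliminating its row and column leaves {sol}.
Row 2, column 4: eliminating its row and column leaves {fa}.
Row 2, column 5: eliminating its row and column leaves {do, fa}.
Row 3, column 2: eliminating its row and column leaves {do}.
Row 3, column 5: eliminating its row and column leaves {do, fa}.
Row 4, column 4: eliminating its row and column leaves {re}.
Only one assignment across all blanks avoids any row or column repeat, giving 1 completion.

1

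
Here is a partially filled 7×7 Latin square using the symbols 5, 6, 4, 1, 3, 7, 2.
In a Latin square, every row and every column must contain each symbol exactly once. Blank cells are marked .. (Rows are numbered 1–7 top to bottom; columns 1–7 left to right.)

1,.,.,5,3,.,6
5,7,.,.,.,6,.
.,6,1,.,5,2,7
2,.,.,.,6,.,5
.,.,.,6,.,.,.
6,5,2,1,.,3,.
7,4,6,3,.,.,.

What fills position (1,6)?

4

Row 1, column 2: row 1 has {5, 6, 1, 3} and column 2 has {5, 6, 4, 7}, leaving only 2.
Row 3, column 4: row 3 has {5, 6, 1, 7, 2} and column 4 has {5, 6, 1, 3}, leaving only 4.
Row 2, column 4: row 2 has {5, 6, 7} and column 4 has {5, 6, 4, 1, 3}, leaving only 2.
Row 3, column 1: row 3 has {5, 6, 4, 1, 7, 2} and column 1 has {5, 6, 1, 7, 2}, leaving only 3.
Row 4, column 4: row 4 has {5, 6, 2} and column 4 has {5, 6, 4, 1, 3, 2}, leaving only 7.
Row 5, column 1: row 5 has {6} and column 1 has {5, 6, 1, 3, 7, 2}, leaving only 4.
Row 6, column 7: row 6 has {5, 6, 1, 3, 2} and column 7 has {5, 6, 7}, leaving only 4.
Row 6, column 5: row 6 has {5, 6, 4, 1, 3, 2} and column 5 has {5, 6, 3}, leaving only 7.
Row 1, column 6 is narrowed to {4, 7}.
If it were 7, then row 4, column 3 would be left with no valid symbol.
So row 1, column 6 must be 4.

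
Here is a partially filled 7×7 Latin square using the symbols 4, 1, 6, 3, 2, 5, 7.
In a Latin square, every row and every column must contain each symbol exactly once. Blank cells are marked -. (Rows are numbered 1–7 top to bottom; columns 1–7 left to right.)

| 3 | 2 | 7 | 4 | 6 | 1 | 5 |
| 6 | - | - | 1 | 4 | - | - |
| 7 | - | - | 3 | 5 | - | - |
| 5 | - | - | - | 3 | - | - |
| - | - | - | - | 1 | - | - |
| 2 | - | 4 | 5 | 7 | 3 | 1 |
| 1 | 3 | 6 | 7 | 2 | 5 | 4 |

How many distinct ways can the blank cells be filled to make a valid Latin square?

7

Row 2, column 2: eliminating its row and column leaves {5, 7}.
Row 2, column 3: eliminating its row and column leaves {3, 2, 5}.
Row 2, column 6: eliminating its row and column leaves {2, 7}.
Row 2, column 7: eliminating its row and column leaves {3, 2, 7}.
Row 3, column 2: eliminating its row and column leaves {4, 1, 6}.
Row 3, column 3: eliminating its row and column leaves {1, 2}.
Row 3, column 6: eliminating its row and column leaves {4, 6, 2}.
Row 3, column 7: eliminating its row and column leaves {6, 2}.
Row 4, column 2: eliminating its row and column leaves {4, 1, 6, 7}.
Row 4, column 3: eliminating its row and column leaves {1, 2}.
Row 4, column 4: eliminating its row and column leaves {6, 2}.
Row 4, column 6: eliminating its row and column leaves {4, 6, 2, 7}.
Row 4, column 7: eliminating its row and column leaves {6, 2, 7}.
Row 5, column 1: eliminating its row and column leaves {4}.
Row 5, column 2: eliminating its row and column leaves {4, 6, 5, 7}.
Row 5, column 3: eliminating its row and column leaves {3, 2, 5}.
Row 5, column 4: eliminating its row and column leaves {6, 2}.
Row 5, column 6: eliminating its row and column leaves {4, 6, 2, 7}.
Row 5, column 7: eliminating its row and column leaves {6, 3, 2, 7}.
Row 6, column 2: eliminating its row and column leaves {6}.
Enumerating the assignments across these blanks that avoid any row or column repeat gives 7 completions.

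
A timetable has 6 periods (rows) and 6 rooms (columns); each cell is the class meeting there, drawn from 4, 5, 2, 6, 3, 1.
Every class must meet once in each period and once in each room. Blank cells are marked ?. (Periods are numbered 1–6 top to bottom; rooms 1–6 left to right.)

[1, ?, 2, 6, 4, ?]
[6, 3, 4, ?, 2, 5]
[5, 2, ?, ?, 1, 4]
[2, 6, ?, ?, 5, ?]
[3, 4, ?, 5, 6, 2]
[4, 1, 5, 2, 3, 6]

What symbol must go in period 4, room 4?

4

Period 1, room 2: period 1 has {4, 2, 6, 1} and room 2 has {4, 2, 6, 3, 1}, leaving only 5.
Period 1, room 6: period 1 has {4, 5, 2, 6, 1} and room 6 has {4, 5, 2, 6}, leaving only 3.
Period 2, room 4: period 2 has {4, 5, 2, 6, 3} and room 4 has {5, 2, 6}, leaving only 1.
Period 3, room 4: period 3 has {4, 5, 2, 1} and room 4 has {5, 2, 6, 1}, leaving only 3.
Period 4 already has {5, 2, 6} and room 4 already has {5, 2, 6, 3, 1}, so period 4, room 4 must be 4.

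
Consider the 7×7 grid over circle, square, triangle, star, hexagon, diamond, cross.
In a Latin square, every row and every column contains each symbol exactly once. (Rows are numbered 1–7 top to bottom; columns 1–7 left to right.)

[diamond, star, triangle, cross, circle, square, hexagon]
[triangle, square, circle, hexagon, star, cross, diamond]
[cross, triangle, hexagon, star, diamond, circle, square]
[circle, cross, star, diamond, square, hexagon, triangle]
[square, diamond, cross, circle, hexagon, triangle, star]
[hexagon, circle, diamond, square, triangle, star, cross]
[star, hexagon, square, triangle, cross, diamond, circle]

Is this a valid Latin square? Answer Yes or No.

Each row is a permutation of the 7 symbols, and so is each column.

Yes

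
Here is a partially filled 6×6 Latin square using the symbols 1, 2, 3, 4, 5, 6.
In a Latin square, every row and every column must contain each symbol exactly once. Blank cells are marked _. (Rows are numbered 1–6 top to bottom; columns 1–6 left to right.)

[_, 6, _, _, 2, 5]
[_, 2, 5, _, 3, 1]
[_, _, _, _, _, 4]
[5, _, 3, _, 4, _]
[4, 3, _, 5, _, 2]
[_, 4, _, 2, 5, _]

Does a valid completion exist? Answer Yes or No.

Row 2, column 1: row 2 has {1, 2, 3, 5} and column 1 has {4, 5}, so it must be 6.
Row 2, column 4: row 2 has {1, 2, 3, 5, 6} and column 4 has {2, 5}, so it must be 4.
Row 4, column 2: row 4 has {3, 4, 5} and column 2 has {2, 3, 4, 6}, so it must be 1.
Row 3, column 2: row 3 has {4} and column 2 has {1, 2, 3, 4, 6}, so it must be 5.
Row 4, column 4: row 4 has {1, 3, 4, 5} and column 4 has {2, 4, 5}, so it must be 6.
Now row 4, column 6: row 4 together with column 6 already contain {1, 2, 3, 4, 5, 6} — every symbol — so nothing can go there. The grid has no valid completion.

No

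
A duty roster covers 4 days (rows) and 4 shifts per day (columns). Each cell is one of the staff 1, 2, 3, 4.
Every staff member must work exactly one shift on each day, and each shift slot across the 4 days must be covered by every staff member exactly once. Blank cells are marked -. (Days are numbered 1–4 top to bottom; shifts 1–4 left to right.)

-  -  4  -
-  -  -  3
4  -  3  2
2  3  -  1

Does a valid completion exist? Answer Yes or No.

Day 1, shift 4: day 1 together with shift 4 already contain {1, 2, 3, 4} — every symbol — so nothing can go there. The grid has no valid completion.

No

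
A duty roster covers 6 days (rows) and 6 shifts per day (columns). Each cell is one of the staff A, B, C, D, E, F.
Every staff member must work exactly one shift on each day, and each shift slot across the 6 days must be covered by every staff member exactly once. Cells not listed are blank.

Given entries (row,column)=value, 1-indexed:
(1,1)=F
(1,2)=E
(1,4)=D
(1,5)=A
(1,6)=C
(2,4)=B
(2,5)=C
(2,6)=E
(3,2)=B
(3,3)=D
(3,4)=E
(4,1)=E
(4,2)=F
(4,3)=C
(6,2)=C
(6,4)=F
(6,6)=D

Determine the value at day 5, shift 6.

F

Day 1, shift 3: day 1 has {A, C, D, E, F} and shift 3 has {C, D}, leaving only B.
Day 3, shift 5: day 3 has {B, D, E} and shift 5 has {A, C}, leaving only F.
Day 3, shift 6: day 3 has {B, D, E, F} and shift 6 has {C, D, E}, leaving only A.
Day 3, shift 1: day 3 has {A, B, D, E, F} and shift 1 has {E, F}, leaving only C.
Day 4, shift 4: day 4 has {C, E, F} and shift 4 has {B, D, E, F}, leaving only A.
Day 4, shift 6: day 4 has {A, C, E, F} and shift 6 has {A, C, D, E}, leaving only B.
Day 5 already has {} and shift 6 already has {A, B, C, D, E}, so day 5, shift 6 must be F.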